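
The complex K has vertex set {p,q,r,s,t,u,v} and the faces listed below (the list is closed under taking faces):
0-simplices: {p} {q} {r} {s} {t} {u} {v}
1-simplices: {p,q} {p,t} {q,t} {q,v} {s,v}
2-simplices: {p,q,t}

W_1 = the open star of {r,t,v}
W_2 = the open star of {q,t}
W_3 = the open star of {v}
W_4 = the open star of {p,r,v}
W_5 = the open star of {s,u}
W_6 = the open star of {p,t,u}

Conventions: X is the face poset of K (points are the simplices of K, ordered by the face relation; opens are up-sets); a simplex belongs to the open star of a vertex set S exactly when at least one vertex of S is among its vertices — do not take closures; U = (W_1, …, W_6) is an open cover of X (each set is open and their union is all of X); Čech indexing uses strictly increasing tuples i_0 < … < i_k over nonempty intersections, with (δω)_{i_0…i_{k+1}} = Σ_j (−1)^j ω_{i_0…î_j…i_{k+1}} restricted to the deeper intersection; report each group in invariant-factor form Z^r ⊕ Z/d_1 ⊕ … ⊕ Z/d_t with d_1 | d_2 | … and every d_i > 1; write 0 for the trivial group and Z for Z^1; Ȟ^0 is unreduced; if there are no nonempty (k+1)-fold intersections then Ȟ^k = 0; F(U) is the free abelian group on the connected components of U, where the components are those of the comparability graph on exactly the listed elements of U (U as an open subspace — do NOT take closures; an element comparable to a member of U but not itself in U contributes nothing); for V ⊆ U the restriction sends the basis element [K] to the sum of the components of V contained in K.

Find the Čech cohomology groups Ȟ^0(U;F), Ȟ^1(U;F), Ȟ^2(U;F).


Ȟ^0 = Z^3; Ȟ^1 = 0; Ȟ^2 = 0

nerve of the cover:
  W1={{r},{t},{v},{p,t},{q,t},{q,v},{s,v},{p,q,t}} W2={{q},{t},{p,q},{p,t},{q,t},{q,v},{p,q,t}} W3={{v},{q,v},{s,v}} W4={{p},{r},{v},{p,q},{p,t},{q,v},{s,v},{p,q,t}} W5={{s},{u},{s,v}} W6={{p},{t},{u},{p,q},{p,t},{q,t},{p,q,t}}
  W12={{t},{p,t},{q,t},{q,v},{p,q,t}} W13={{v},{q,v},{s,v}} W14={{r},{v},{p,t},{q,v},{s,v},{p,q,t}} W15={{s,v}} W16={{t},{p,t},{q,t},{p,q,t}} W23={{q,v}} W24={{p,q},{p,t},{q,v},{p,q,t}} W26={{t},{p,q},{p,t},{q,t},{p,q,t}} W34={{v},{q,v},{s,v}} W35={{s,v}} W45={{s,v}} W46={{p},{p,q},{p,t},{p,q,t}} W56={{u}}
  W123={{q,v}} W124={{p,t},{q,v},{p,q,t}} W126={{t},{p,t},{q,t},{p,q,t}} W134={{v},{q,v},{s,v}} W135={{s,v}} W145={{s,v}} W146={{p,t},{p,q,t}} W234={{q,v}} W246={{p,q},{p,t},{p,q,t}} W345={{s,v}}
  W1234={{q,v}} W1246={{p,t},{p,q,t}} W1345={{s,v}}
components per intersection:
  W1: {{r}} {{t},{p,t},{q,t},{p,q,t}} {{v},{q,v},{s,v}}
  W2: {{q},{t},{p,q},{p,t},{q,t},{q,v},{p,q,t}}
  W3: {{v},{q,v},{s,v}}
  W4: {{p},{p,q},{p,t},{p,q,t}} {{r}} {{v},{q,v},{s,v}}
  W5: {{s},{s,v}} {{u}}
  W6: {{p},{t},{p,q},{p,t},{q,t},{p,q,t}} {{u}}
  W12: {{t},{p,t},{q,t},{p,q,t}} {{q,v}}
  W13: {{v},{q,v},{s,v}}
  W14: {{r}} {{v},{q,v},{s,v}} {{p,t},{p,q,t}}
  W15: {{s,v}}
  W16: {{t},{p,t},{q,t},{p,q,t}}
  W23: {{q,v}}
  W24: {{p,q},{p,t},{p,q,t}} {{q,v}}
  W26: {{t},{p,q},{p,t},{q,t},{p,q,t}}
  W34: {{v},{q,v},{s,v}}
  W35: {{s,v}}
  W45: {{s,v}}
  W46: {{p},{p,q},{p,t},{p,q,t}}
  W56: {{u}}
  W123: {{q,v}}
  W124: {{p,t},{p,q,t}} {{q,v}}
  W126: {{t},{p,t},{q,t},{p,q,t}}
  W134: {{v},{q,v},{s,v}}
  W135: {{s,v}}
  W145: {{s,v}}
  W146: {{p,t},{p,q,t}}
  W234: {{q,v}}
  W246: {{p,q},{p,t},{p,q,t}}
  W345: {{s,v}}
  W1234: {{q,v}}
  W1246: {{p,t},{p,q,t}}
  W1345: {{s,v}}
C dims 12,17,11,3; δ0: rk 9, SNF 1^9; δ1: rk 8, SNF 1^8; δ2: rk 3, SNF 1^3
Ȟ^0 = (12 − 9) − 0 = 3, so Ȟ^0 ≅ Z^3
Ȟ^1 = (17 − 8) − 9 = 0, so Ȟ^1 ≅ 0
Ȟ^2 = (11 − 3) − 8 = 0, so Ȟ^2 ≅ 0


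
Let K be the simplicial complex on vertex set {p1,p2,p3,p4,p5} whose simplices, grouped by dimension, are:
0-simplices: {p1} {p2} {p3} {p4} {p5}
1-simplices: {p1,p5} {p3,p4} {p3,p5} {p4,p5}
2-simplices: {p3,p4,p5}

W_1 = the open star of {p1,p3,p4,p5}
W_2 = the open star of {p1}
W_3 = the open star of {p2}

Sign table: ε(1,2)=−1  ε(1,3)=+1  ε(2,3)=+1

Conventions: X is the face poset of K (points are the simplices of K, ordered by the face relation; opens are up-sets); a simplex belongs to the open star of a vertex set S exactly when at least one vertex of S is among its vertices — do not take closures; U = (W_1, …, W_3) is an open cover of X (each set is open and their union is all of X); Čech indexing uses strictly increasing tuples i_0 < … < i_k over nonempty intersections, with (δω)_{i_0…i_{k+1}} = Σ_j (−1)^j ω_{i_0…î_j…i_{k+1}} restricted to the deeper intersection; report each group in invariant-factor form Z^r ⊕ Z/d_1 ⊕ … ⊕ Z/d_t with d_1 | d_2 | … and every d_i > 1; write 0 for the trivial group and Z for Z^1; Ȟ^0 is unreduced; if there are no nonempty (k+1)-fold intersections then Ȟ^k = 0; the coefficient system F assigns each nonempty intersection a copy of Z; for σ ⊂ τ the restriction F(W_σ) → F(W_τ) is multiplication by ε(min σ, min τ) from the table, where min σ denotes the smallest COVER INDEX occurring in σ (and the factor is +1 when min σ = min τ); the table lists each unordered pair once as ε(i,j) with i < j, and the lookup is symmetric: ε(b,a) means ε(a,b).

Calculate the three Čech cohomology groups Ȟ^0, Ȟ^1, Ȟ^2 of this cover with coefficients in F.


nonempty intersections:
  W1={{p1},{p3},{p4},{p5},{p1,p5},{p3,p4},{p3,p5},{p4,p5},{p3,p4,p5}} W2={{p1},{p1,p5}} W3={{p2}}
  W12={{p1},{p1,p5}}
C dims 3,1; δ0: rk 1, SNF 1^1
Ȟ^0: (3−1)−0=2 ⇒ Z^2
Ȟ^1: (1−0)−1=0 ⇒ 0
Ȟ^2: (0−0)−0=0 ⇒ 0

Ȟ^0(U;F) ≅ Z^2; Ȟ^1(U;F) ≅ 0; Ȟ^2(U;F) ≅ 0


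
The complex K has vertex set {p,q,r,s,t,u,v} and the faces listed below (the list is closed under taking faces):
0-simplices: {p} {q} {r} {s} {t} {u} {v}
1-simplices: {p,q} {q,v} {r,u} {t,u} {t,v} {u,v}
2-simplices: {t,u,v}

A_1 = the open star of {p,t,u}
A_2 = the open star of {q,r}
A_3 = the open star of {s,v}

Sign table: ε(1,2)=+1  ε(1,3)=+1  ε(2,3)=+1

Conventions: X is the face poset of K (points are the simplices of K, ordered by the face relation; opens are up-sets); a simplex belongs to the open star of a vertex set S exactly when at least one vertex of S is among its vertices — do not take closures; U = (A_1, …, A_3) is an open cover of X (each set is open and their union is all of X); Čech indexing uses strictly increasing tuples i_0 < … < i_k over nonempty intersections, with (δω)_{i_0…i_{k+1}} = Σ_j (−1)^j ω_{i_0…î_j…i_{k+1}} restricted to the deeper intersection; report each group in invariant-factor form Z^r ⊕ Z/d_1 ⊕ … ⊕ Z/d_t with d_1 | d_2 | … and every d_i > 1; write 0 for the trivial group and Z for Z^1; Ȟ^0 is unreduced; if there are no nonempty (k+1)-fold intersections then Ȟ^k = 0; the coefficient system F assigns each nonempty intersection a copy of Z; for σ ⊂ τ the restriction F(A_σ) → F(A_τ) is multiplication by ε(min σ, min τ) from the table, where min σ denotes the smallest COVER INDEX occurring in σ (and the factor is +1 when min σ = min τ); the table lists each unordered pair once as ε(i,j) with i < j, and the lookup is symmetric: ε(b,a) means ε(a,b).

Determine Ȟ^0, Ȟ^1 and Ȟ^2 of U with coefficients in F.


Ȟ^0 = Z,  Ȟ^1 = Z,  Ȟ^2 = 0

cover nerve:
  A1={{p},{t},{u},{p,q},{r,u},{t,u},{t,v},{u,v},{t,u,v}} A2={{q},{r},{p,q},{q,v},{r,u}} A3={{s},{v},{q,v},{t,v},{u,v},{t,u,v}}
  A12={{p,q},{r,u}} A13={{t,v},{u,v},{t,u,v}} A23={{q,v}}
C dims 3,3; δ0: rk 2, SNF 1^2
Ȟ^0: (3−2)−0=1 ⇒ Z
Ȟ^1: (3−0)−2=1 ⇒ Z
Ȟ^2: (0−0)−0=0 ⇒ 0


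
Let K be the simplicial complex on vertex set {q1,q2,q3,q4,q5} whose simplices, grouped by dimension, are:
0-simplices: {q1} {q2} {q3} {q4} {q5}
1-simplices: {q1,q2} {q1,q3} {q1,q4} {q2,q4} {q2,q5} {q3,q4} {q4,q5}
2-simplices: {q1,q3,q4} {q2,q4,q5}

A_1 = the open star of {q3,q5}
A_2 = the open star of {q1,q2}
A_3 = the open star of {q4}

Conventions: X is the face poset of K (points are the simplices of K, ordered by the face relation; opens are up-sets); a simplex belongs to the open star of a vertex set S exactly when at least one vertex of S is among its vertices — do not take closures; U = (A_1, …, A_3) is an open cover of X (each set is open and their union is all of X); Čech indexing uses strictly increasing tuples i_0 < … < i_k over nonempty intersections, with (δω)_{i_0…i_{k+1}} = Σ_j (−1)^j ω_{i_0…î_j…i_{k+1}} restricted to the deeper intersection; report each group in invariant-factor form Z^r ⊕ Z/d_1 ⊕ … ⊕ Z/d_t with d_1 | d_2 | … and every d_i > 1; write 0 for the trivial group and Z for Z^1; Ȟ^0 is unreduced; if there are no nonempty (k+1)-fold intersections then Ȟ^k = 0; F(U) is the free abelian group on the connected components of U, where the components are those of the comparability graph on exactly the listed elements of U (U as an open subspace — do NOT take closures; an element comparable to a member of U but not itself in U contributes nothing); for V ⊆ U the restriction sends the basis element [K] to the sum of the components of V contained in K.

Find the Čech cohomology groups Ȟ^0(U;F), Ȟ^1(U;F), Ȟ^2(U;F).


Ȟ^0 ≅ Z, Ȟ^1 ≅ Z, Ȟ^2 ≅ 0

nonempty overlaps:
  A1={{q3},{q5},{q1,q3},{q2,q5},{q3,q4},{q4,q5},{q1,q3,q4},{q2,q4,q5}} A2={{q1},{q2},{q1,q2},{q1,q3},{q1,q4},{q2,q4},{q2,q5},{q1,q3,q4},{q2,q4,q5}} A3={{q4},{q1,q4},{q2,q4},{q3,q4},{q4,q5},{q1,q3,q4},{q2,q4,q5}}
  A12={{q1,q3},{q2,q5},{q1,q3,q4},{q2,q4,q5}} A13={{q3,q4},{q4,q5},{q1,q3,q4},{q2,q4,q5}} A23={{q1,q4},{q2,q4},{q1,q3,q4},{q2,q4,q5}}
  A123={{q1,q3,q4},{q2,q4,q5}}
components per intersection:
  A1: {{q3},{q1,q3},{q3,q4},{q1,q3,q4}} {{q5},{q2,q5},{q4,q5},{q2,q4,q5}}
  A2: {{q1},{q2},{q1,q2},{q1,q3},{q1,q4},{q2,q4},{q2,q5},{q1,q3,q4},{q2,q4,q5}}
  A3: {{q4},{q1,q4},{q2,q4},{q3,q4},{q4,q5},{q1,q3,q4},{q2,q4,q5}}
  A12: {{q1,q3},{q1,q3,q4}} {{q2,q5},{q2,q4,q5}}
  A13: {{q3,q4},{q1,q3,q4}} {{q4,q5},{q2,q4,q5}}
  A23: {{q1,q4},{q1,q3,q4}} {{q2,q4},{q2,q4,q5}}
  A123: {{q1,q3,q4}} {{q2,q4,q5}}
C dims 4,6,2; δ0: rk 3, SNF 1^3; δ1: rk 2, SNF 1^2
degree 0: 4−3−0 = 1 → Ȟ^0 ≅ Z
degree 1: 6−2−3 = 1 → Ȟ^1 ≅ Z
degree 2: 2−0−2 = 0 → Ȟ^2 ≅ 0


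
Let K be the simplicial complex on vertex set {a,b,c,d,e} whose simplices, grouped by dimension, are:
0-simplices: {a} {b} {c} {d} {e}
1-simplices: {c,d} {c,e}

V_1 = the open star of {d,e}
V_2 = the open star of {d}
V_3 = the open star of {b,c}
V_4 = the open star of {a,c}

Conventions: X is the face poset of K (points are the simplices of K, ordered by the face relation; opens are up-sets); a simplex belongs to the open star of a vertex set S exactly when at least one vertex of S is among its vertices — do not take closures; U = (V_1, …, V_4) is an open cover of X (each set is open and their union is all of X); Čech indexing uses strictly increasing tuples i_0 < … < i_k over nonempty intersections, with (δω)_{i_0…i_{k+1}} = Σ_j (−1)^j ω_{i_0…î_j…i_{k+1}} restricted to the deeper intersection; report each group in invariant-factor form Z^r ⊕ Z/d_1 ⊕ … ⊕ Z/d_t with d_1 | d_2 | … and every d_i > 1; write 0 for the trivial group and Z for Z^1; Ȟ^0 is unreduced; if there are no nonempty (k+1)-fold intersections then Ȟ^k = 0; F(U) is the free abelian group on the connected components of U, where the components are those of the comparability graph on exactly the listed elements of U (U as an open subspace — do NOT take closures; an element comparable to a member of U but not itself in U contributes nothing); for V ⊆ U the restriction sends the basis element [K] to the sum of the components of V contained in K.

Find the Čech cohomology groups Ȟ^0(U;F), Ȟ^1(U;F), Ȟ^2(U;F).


nonempty intersections:
  V1={{d},{e},{c,d},{c,e}} V2={{d},{c,d}} V3={{b},{c},{c,d},{c,e}} V4={{a},{c},{c,d},{c,e}}
  V12={{d},{c,d}} V13={{c,d},{c,e}} V14={{c,d},{c,e}} V23={{c,d}} V24={{c,d}} V34={{c},{c,d},{c,e}}
  V123={{c,d}} V124={{c,d}} V134={{c,d},{c,e}} V234={{c,d}}
  V1234={{c,d}}
components per intersection:
  V1: {{d},{c,d}} {{e},{c,e}}
  V2: {{d},{c,d}}
  V3: {{b}} {{c},{c,d},{c,e}}
  V4: {{a}} {{c},{c,d},{c,e}}
  V12: {{d},{c,d}}
  V13: {{c,d}} {{c,e}}
  V14: {{c,d}} {{c,e}}
  V23: {{c,d}}
  V24: {{c,d}}
  V34: {{c},{c,d},{c,e}}
  V123: {{c,d}}
  V124: {{c,d}}
  V134: {{c,d}} {{c,e}}
  V234: {{c,d}}
  V1234: {{c,d}}
C dims 7,8,5,1; δ0: rk 4, SNF 1^4; δ1: rk 4, SNF 1^4; δ2: rk 1, SNF 1^1
Ȟ^0: (7−4)−0=3 ⇒ Z^3
Ȟ^1: (8−4)−4=0 ⇒ 0
Ȟ^2: (5−1)−4=0 ⇒ 0

Ȟ^0 = Z^3, Ȟ^1 = 0, Ȟ^2 = 0


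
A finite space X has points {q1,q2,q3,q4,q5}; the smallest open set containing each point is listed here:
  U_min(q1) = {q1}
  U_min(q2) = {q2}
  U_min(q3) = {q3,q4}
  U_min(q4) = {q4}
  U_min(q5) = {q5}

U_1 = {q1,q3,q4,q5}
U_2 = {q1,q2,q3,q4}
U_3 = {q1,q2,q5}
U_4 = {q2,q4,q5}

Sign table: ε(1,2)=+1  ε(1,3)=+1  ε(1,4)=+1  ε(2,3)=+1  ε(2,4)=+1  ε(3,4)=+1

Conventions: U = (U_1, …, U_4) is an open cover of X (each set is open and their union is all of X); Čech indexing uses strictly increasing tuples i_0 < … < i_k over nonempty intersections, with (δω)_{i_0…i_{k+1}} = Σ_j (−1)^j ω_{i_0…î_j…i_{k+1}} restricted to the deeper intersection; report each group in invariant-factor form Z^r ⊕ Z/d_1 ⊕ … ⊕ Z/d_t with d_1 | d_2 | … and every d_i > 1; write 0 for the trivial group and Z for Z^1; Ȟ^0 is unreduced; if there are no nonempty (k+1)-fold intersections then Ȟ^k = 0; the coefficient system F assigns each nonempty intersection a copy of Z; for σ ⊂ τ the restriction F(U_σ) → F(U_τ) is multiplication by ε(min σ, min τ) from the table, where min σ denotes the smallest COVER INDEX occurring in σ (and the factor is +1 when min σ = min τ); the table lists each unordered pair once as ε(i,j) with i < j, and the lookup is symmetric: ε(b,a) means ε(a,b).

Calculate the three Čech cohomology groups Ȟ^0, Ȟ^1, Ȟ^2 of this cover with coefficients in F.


nerve of the cover:
  U12={q1,q3,q4} U13={q1,q5} U14={q4,q5} U23={q1,q2} U24={q2,q4} U34={q2,q5}
  U123={q1} U124={q4} U134={q5} U234={q2}
C dims 4,6,4; δ0: rk 3, SNF 1^3; δ1: rk 3, SNF 1^3
Ȟ^0 = (4 − 3) − 0 = 1, so Ȟ^0 ≅ Z
Ȟ^1 = (6 − 3) − 3 = 0, so Ȟ^1 ≅ 0
Ȟ^2 = (4 − 0) − 3 = 1, so Ȟ^2 ≅ Z

Ȟ^0 = Z,  Ȟ^1 = 0,  Ȟ^2 = Z


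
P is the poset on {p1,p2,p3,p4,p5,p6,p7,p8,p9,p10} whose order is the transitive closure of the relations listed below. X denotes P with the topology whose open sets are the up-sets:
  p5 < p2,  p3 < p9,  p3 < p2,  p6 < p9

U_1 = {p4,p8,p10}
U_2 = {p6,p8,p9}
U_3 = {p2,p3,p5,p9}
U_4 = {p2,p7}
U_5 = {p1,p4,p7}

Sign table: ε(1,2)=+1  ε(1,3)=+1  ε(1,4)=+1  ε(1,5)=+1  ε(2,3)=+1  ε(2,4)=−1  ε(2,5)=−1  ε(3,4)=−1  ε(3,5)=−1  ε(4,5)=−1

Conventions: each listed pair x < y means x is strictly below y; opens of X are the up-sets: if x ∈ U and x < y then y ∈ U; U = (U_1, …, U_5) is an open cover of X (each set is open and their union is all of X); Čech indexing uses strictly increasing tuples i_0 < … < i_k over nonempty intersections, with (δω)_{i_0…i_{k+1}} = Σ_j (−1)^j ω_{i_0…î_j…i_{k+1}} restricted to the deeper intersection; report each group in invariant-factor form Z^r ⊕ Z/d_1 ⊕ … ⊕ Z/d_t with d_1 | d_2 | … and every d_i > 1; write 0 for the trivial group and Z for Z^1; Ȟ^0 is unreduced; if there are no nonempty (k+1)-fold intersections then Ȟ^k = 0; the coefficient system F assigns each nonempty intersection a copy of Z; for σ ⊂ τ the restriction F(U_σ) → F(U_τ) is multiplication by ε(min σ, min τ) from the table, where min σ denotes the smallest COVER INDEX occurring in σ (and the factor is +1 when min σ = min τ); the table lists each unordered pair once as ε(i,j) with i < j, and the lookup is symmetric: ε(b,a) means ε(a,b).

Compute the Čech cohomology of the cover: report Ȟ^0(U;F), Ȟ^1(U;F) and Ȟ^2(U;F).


Ȟ^0 ≅ Z, Ȟ^1 ≅ Z, Ȟ^2 ≅ 0

nonempty overlaps:
  U12={p8} U15={p4} U23={p9} U34={p2} U45={p7}
C dims 5,5; δ0: rk 4, SNF 1^4
degree 0: 5−4−0 = 1 → Ȟ^0 ≅ Z
degree 1: 5−0−4 = 1 → Ȟ^1 ≅ Z
degree 2: 0−0−0 = 0 → Ȟ^2 ≅ 0


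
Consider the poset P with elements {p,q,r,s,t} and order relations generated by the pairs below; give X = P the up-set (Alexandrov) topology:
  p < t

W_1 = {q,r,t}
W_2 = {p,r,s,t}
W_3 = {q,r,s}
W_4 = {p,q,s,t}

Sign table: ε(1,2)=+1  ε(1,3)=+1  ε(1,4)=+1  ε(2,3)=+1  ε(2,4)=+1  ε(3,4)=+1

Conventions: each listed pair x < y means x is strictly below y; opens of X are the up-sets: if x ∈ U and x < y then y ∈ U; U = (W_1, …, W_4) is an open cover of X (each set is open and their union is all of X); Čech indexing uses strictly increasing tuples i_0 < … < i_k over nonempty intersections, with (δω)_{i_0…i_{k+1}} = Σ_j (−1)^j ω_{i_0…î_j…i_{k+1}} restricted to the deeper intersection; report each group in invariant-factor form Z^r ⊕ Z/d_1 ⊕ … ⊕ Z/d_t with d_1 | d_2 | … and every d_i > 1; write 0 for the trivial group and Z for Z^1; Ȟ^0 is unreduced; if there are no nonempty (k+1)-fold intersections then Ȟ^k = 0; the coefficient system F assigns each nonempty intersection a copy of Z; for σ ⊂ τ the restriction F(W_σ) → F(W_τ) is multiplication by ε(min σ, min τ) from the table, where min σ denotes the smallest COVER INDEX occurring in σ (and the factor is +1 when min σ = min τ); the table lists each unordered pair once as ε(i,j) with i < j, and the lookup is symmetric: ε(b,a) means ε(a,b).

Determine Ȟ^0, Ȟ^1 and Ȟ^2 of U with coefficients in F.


Ȟ^0 = Z, Ȟ^1 = 0, Ȟ^2 = Z

nonempty intersections:
  W12={r,t} W13={q,r} W14={q,t} W23={r,s} W24={p,s,t} W34={q,s}
  W123={r} W124={t} W134={q} W234={s}
C dims 4,6,4; δ0: rk 3, SNF 1^3; δ1: rk 3, SNF 1^3
Ȟ^0: (4−3)−0=1 ⇒ Z
Ȟ^1: (6−3)−3=0 ⇒ 0
Ȟ^2: (4−0)−3=1 ⇒ Z


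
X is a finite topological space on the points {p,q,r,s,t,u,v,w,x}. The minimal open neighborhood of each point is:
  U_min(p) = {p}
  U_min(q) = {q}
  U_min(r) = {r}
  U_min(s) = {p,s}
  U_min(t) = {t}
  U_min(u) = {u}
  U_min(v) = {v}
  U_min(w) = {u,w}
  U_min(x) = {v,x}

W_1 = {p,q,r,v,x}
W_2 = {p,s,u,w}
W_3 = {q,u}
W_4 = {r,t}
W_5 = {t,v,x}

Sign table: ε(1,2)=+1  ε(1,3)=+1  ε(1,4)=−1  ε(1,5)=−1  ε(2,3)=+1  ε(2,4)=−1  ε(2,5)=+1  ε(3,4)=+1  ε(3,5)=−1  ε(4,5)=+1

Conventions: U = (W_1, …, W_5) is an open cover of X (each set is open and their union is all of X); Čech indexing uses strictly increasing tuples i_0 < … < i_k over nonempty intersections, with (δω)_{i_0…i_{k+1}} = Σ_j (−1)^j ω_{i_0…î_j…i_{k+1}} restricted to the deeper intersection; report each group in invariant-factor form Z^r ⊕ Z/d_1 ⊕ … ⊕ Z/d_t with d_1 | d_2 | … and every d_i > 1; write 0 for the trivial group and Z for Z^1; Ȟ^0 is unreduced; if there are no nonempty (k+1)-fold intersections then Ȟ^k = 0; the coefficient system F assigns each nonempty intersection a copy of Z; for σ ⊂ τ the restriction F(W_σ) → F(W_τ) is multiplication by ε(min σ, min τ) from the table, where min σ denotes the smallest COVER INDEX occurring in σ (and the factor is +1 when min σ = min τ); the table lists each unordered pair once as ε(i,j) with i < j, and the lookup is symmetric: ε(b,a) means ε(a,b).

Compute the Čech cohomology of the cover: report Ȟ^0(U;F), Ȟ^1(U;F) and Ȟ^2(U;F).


Ȟ^0 = Z,  Ȟ^1 = Z^2,  Ȟ^2 = 0

nerve simplices:
  W12={p} W13={q} W14={r} W15={v,x} W23={u} W45={t}
C dims 5,6; δ0: rk 4, SNF 1^4
degree 0: 5−4−0 = 1 → Ȟ^0 ≅ Z
degree 1: 6−0−4 = 2 → Ȟ^1 ≅ Z^2
degree 2: 0−0−0 = 0 → Ȟ^2 ≅ 0


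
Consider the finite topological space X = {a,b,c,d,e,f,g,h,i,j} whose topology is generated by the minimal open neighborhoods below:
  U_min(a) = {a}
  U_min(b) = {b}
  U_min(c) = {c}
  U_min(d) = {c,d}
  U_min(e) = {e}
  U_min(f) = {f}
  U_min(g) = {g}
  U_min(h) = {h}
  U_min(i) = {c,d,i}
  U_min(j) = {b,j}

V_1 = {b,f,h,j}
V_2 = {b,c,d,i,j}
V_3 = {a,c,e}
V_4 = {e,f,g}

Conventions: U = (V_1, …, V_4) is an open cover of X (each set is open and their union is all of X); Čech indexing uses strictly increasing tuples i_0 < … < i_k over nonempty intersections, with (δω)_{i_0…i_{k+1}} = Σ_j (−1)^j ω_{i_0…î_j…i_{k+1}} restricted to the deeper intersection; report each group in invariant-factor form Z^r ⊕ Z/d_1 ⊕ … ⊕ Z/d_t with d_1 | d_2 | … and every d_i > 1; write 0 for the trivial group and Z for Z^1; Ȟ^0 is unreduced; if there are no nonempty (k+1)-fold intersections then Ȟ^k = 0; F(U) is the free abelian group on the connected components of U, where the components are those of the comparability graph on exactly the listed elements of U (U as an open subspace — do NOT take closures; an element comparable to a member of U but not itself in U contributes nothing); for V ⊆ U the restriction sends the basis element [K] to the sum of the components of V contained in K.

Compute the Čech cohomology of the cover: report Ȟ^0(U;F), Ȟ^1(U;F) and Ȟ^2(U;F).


cover nerve:
  V12={b,j} V14={f} V23={c} V34={e}
components per intersection:
  V1: {b,j} {f} {h}
  V2: {b,j} {c,d,i}
  V3: {a} {c} {e}
  V4: {e} {f} {g}
  V12: {b,j}
  V14: {f}
  V23: {c}
  V34: {e}
C dims 11,4; δ0: rk 4, SNF 1^4
Ȟ^0: (11−4)−0=7 ⇒ Z^7
Ȟ^1: (4−0)−4=0 ⇒ 0
Ȟ^2: (0−0)−0=0 ⇒ 0

Ȟ^0 ≅ Z^7, Ȟ^1 ≅ 0 and Ȟ^2 ≅ 0


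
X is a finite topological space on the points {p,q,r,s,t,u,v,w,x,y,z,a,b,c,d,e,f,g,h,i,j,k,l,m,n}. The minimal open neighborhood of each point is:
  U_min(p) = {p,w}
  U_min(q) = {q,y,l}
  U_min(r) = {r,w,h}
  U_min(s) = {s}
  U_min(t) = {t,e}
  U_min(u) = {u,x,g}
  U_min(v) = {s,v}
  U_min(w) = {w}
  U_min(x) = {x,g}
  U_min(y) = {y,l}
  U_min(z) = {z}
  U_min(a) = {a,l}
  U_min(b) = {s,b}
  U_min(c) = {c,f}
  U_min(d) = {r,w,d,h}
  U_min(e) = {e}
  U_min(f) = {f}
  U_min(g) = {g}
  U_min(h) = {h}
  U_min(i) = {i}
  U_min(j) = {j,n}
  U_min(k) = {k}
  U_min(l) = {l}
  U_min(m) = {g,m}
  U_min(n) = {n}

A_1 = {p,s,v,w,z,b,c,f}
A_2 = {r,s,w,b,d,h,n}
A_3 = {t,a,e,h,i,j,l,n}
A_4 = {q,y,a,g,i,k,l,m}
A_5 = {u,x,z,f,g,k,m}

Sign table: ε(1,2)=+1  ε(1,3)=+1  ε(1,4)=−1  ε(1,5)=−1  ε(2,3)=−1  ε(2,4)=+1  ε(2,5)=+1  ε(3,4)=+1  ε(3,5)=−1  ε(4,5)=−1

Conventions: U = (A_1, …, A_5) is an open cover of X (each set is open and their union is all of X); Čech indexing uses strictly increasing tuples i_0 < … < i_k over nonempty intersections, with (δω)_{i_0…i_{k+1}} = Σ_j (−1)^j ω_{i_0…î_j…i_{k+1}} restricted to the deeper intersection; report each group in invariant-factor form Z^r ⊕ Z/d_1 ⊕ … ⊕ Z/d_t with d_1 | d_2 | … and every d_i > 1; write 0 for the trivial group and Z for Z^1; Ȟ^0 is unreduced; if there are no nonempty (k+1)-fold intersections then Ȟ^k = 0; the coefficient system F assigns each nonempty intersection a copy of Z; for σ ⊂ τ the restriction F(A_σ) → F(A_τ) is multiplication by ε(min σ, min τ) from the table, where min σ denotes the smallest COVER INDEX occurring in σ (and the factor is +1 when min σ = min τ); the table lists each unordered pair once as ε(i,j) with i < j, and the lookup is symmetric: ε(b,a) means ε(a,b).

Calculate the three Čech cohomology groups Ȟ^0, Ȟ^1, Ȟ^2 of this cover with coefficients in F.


Ȟ^0(U;F) ≅ 0; Ȟ^1(U;F) ≅ Z/2; Ȟ^2(U;F) ≅ 0

nerve simplices:
  A12={s,w,b} A15={z,f} A23={h,n} A34={a,i,l} A45={g,k,m}
C dims 5,5; δ0: rk 5, SNF 1^4·2
degree 0: 5−5−0 = 0 → Ȟ^0 ≅ 0
degree 1: 5−0−5 = 0 plus torsion [2] → Ȟ^1 ≅ Z/2
degree 2: 0−0−0 = 0 → Ȟ^2 ≅ 0


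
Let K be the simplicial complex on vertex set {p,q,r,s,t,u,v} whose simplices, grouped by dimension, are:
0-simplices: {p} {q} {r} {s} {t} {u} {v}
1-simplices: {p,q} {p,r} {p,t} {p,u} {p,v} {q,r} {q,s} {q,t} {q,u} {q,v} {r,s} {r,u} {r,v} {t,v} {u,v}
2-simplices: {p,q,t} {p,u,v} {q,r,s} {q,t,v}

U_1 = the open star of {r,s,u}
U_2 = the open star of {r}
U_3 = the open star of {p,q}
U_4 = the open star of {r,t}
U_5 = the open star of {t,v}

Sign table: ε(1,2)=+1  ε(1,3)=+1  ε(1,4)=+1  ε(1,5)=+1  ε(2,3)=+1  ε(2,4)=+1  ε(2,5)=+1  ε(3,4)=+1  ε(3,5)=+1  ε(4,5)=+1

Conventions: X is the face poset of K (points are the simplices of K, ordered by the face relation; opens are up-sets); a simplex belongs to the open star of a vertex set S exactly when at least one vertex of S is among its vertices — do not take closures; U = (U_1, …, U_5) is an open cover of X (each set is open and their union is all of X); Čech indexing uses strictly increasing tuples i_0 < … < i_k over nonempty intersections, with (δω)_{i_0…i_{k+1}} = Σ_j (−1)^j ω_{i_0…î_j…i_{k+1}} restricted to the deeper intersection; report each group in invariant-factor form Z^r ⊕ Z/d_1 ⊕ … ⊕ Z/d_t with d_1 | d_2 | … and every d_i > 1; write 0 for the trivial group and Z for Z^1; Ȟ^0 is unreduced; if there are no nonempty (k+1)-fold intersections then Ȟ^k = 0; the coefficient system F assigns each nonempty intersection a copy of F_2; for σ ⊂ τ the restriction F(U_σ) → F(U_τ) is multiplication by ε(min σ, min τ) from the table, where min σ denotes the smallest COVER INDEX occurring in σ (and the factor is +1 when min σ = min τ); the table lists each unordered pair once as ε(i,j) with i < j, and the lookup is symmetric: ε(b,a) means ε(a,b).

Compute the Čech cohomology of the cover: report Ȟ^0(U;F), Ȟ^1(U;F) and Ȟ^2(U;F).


Ȟ^0 ≅ Z/2, Ȟ^1 ≅ 0 and Ȟ^2 ≅ Z/2

cover nerve:
  U1={{r},{s},{u},{p,r},{p,u},{q,r},{q,s},{q,u},{r,s},{r,u},{r,v},{u,v},{p,u,v},{q,r,s}} U2={{r},{p,r},{q,r},{r,s},{r,u},{r,v},{q,r,s}} U3={{p},{q},{p,q},{p,r},{p,t},{p,u},{p,v},{q,r},{q,s},{q,t},{q,u},{q,v},{p,q,t},{p,u,v},{q,r,s},{q,t,v}} U4={{r},{t},{p,r},{p,t},{q,r},{q,t},{r,s},{r,u},{r,v},{t,v},{p,q,t},{q,r,s},{q,t,v}} U5={{t},{v},{p,t},{p,v},{q,t},{q,v},{r,v},{t,v},{u,v},{p,q,t},{p,u,v},{q,t,v}}
  U12={{r},{p,r},{q,r},{r,s},{r,u},{r,v},{q,r,s}} U13={{p,r},{p,u},{q,r},{q,s},{q,u},{p,u,v},{q,r,s}} U14={{r},{p,r},{q,r},{r,s},{r,u},{r,v},{q,r,s}} U15={{r,v},{u,v},{p,u,v}} U23={{p,r},{q,r},{q,r,s}} U24={{r},{p,r},{q,r},{r,s},{r,u},{r,v},{q,r,s}} U25={{r,v}} U34={{p,r},{p,t},{q,r},{q,t},{p,q,t},{q,r,s},{q,t,v}} U35={{p,t},{p,v},{q,t},{q,v},{p,q,t},{p,u,v},{q,t,v}} U45={{t},{p,t},{q,t},{r,v},{t,v},{p,q,t},{q,t,v}}
  U123={{p,r},{q,r},{q,r,s}} U124={{r},{p,r},{q,r},{r,s},{r,u},{r,v},{q,r,s}} U125={{r,v}} U134={{p,r},{q,r},{q,r,s}} U135={{p,u,v}} U145={{r,v}} U234={{p,r},{q,r},{q,r,s}} U245={{r,v}} U345={{p,t},{q,t},{p,q,t},{q,t,v}}
  U1234={{p,r},{q,r},{q,r,s}} U1245={{r,v}}
C dims 5,10,9,2; δ0: rk_F2 4; δ1: rk_F2 6; δ2: rk_F2 2
Ȟ^0: (5−4)−0=1 ⇒ Z/2
Ȟ^1: (10−6)−4=0 ⇒ 0
Ȟ^2: (9−2)−6=1 ⇒ Z/2


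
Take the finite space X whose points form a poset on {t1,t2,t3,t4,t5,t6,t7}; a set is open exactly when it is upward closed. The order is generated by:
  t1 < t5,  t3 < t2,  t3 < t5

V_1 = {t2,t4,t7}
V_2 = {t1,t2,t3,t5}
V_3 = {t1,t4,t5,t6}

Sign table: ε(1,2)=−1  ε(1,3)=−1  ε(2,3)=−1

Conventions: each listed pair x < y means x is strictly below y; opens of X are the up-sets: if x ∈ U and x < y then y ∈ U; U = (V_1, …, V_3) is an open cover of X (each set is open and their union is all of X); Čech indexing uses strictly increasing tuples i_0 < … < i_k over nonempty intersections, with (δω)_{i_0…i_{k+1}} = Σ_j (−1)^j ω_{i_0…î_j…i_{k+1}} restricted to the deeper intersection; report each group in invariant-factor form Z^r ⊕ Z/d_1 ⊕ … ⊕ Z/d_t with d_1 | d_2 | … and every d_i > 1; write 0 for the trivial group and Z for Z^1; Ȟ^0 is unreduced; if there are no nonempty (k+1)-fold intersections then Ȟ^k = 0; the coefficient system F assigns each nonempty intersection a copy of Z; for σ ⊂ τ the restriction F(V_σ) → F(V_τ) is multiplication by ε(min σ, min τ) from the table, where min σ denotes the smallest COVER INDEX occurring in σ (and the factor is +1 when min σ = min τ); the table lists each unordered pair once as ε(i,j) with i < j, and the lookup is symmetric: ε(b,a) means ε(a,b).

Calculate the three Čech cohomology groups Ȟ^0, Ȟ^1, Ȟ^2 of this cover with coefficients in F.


Ȟ^0 ≅ 0, Ȟ^1 ≅ Z/2 and Ȟ^2 ≅ 0

nerve simplices:
  V12={t2} V13={t4} V23={t1,t5}
C dims 3,3; δ0: rk 3, SNF 1^2·2
degree 0: 3−3−0 = 0 → Ȟ^0 ≅ 0
degree 1: 3−0−3 = 0 plus torsion [2] → Ȟ^1 ≅ Z/2
degree 2: 0−0−0 = 0 → Ȟ^2 ≅ 0


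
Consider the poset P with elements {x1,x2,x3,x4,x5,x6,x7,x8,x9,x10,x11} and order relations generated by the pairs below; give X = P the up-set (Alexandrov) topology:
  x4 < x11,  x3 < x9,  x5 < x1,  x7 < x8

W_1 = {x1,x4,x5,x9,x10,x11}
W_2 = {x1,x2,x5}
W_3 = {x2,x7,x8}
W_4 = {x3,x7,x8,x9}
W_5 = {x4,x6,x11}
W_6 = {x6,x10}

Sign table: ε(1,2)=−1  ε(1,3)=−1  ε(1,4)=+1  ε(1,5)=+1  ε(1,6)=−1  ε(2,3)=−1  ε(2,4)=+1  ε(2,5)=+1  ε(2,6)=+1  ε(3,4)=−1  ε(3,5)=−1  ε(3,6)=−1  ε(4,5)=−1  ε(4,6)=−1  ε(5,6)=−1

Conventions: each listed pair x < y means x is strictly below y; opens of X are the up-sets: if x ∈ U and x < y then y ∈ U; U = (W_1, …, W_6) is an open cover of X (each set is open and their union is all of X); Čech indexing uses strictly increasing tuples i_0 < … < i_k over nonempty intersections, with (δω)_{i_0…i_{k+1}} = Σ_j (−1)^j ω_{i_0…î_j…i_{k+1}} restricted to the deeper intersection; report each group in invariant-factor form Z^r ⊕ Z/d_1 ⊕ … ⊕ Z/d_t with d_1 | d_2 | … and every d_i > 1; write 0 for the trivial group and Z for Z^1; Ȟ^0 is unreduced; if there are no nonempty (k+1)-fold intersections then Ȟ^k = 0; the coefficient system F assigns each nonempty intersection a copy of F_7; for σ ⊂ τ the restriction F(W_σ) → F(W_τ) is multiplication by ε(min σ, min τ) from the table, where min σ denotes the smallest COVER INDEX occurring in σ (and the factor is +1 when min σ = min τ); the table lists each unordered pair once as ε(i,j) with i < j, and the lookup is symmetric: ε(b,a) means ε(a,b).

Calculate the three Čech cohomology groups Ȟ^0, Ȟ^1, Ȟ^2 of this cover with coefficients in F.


nerve of the cover:
  W12={x1,x5} W14={x9} W15={x4,x11} W16={x10} W23={x2} W34={x7,x8} W56={x6}
C dims 6,7; δ0: rk_F7 6
Ȟ^0 = (6 − 6) − 0 = 0, so Ȟ^0 ≅ 0
Ȟ^1 = (7 − 0) − 6 = 1, so Ȟ^1 ≅ Z/7
Ȟ^2 = (0 − 0) − 0 = 0, so Ȟ^2 ≅ 0

Ȟ^0 = 0,  Ȟ^1 = Z/7,  Ȟ^2 = 0


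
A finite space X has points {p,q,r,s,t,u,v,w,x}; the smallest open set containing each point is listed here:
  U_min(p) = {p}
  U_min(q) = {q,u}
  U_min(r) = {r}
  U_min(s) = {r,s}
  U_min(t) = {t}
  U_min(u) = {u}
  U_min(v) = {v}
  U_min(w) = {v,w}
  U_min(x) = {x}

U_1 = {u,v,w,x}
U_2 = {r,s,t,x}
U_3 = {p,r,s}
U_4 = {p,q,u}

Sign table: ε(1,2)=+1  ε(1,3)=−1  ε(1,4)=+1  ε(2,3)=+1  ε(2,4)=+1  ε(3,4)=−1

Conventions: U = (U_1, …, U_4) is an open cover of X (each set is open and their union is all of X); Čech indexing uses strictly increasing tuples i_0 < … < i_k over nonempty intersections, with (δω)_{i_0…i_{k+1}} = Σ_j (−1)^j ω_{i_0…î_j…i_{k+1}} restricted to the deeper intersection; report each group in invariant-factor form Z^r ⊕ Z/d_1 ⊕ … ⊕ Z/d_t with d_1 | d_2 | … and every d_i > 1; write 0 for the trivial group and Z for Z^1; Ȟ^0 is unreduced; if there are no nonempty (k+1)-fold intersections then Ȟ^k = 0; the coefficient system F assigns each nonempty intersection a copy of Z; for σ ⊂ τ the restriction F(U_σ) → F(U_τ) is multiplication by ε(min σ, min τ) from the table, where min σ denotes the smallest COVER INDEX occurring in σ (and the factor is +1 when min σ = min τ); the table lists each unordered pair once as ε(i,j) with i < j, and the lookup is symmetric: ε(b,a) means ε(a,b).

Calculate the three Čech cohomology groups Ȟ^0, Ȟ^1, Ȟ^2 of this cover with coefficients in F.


Ȟ^0 = 0, Ȟ^1 = Z/2, Ȟ^2 = 0

nerve of the cover:
  U12={x} U14={u} U23={r,s} U34={p}
C dims 4,4; δ0: rk 4, SNF 1^3·2
Ȟ^0 = (4 − 4) − 0 = 0, so Ȟ^0 ≅ 0
Ȟ^1 = (4 − 0) − 4 = 0 plus torsion [2], so Ȟ^1 ≅ Z/2
Ȟ^2 = (0 − 0) − 0 = 0, so Ȟ^2 ≅ 0


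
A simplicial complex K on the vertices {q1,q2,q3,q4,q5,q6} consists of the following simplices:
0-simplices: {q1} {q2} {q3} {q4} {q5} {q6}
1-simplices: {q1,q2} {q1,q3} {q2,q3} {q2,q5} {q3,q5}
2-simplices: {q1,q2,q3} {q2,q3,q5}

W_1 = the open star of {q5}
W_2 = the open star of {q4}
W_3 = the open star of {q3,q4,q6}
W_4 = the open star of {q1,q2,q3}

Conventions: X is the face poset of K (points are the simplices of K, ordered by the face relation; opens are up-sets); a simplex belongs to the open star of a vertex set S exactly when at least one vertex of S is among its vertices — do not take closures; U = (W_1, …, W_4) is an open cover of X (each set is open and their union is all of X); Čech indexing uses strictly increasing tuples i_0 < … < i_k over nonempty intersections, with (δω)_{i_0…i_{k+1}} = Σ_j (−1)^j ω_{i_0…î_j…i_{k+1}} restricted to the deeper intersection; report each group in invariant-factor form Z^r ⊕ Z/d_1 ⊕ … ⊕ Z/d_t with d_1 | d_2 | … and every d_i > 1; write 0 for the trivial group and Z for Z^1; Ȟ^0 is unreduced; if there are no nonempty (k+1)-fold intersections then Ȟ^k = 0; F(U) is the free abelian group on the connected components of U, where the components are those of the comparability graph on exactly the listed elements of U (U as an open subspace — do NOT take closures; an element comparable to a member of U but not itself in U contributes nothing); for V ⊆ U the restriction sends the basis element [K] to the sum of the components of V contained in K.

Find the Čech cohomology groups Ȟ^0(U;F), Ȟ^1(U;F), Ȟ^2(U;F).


Ȟ^0 = Z^3,  Ȟ^1 = 0,  Ȟ^2 = 0

intersection data:
  W1={{q5},{q2,q5},{q3,q5},{q2,q3,q5}} W2={{q4}} W3={{q3},{q4},{q6},{q1,q3},{q2,q3},{q3,q5},{q1,q2,q3},{q2,q3,q5}} W4={{q1},{q2},{q3},{q1,q2},{q1,q3},{q2,q3},{q2,q5},{q3,q5},{q1,q2,q3},{q2,q3,q5}}
  W13={{q3,q5},{q2,q3,q5}} W14={{q2,q5},{q3,q5},{q2,q3,q5}} W23={{q4}} W34={{q3},{q1,q3},{q2,q3},{q3,q5},{q1,q2,q3},{q2,q3,q5}}
  W134={{q3,q5},{q2,q3,q5}}
components per intersection:
  W1: {{q5},{q2,q5},{q3,q5},{q2,q3,q5}}
  W2: {{q4}}
  W3: {{q3},{q1,q3},{q2,q3},{q3,q5},{q1,q2,q3},{q2,q3,q5}} {{q4}} {{q6}}
  W4: {{q1},{q2},{q3},{q1,q2},{q1,q3},{q2,q3},{q2,q5},{q3,q5},{q1,q2,q3},{q2,q3,q5}}
  W13: {{q3,q5},{q2,q3,q5}}
  W14: {{q2,q5},{q3,q5},{q2,q3,q5}}
  W23: {{q4}}
  W34: {{q3},{q1,q3},{q2,q3},{q3,q5},{q1,q2,q3},{q2,q3,q5}}
  W134: {{q3,q5},{q2,q3,q5}}
C dims 6,4,1; δ0: rk 3, SNF 1^3; δ1: rk 1, SNF 1^1
Ȟ^0 = (6 − 3) − 0 = 3, so Ȟ^0 ≅ Z^3
Ȟ^1 = (4 − 1) − 3 = 0, so Ȟ^1 ≅ 0
Ȟ^2 = (1 − 0) − 1 = 0, so Ȟ^2 ≅ 0


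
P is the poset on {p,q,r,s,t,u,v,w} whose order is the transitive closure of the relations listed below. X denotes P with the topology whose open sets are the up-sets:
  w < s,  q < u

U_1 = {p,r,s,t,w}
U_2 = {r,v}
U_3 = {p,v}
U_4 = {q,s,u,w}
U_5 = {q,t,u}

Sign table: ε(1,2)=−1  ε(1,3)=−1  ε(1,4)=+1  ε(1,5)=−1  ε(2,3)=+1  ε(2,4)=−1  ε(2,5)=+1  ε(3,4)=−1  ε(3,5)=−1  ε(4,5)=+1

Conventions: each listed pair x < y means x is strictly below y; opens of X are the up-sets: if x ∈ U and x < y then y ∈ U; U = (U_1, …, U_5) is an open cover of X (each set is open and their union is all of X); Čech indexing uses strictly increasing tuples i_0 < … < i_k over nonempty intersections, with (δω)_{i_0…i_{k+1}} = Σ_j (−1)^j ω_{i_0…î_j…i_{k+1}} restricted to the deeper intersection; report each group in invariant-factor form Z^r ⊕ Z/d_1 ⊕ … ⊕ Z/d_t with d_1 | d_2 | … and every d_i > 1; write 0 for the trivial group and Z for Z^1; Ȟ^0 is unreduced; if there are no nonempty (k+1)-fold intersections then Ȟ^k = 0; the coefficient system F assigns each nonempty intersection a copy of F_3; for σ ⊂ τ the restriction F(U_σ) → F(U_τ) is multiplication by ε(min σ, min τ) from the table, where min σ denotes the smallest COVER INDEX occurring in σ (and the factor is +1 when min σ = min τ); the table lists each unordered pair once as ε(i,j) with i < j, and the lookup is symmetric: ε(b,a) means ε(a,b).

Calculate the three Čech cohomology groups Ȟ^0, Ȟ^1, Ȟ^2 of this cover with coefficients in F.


cover nerve:
  U12={r} U13={p} U14={s,w} U15={t} U23={v} U45={q,u}
C dims 5,6; δ0: rk_F3 5
Ȟ^0: (5−5)−0=0 ⇒ 0
Ȟ^1: (6−0)−5=1 ⇒ Z/3
Ȟ^2: (0−0)−0=0 ⇒ 0

Ȟ^0 ≅ 0, Ȟ^1 ≅ Z/3 and Ȟ^2 ≅ 0


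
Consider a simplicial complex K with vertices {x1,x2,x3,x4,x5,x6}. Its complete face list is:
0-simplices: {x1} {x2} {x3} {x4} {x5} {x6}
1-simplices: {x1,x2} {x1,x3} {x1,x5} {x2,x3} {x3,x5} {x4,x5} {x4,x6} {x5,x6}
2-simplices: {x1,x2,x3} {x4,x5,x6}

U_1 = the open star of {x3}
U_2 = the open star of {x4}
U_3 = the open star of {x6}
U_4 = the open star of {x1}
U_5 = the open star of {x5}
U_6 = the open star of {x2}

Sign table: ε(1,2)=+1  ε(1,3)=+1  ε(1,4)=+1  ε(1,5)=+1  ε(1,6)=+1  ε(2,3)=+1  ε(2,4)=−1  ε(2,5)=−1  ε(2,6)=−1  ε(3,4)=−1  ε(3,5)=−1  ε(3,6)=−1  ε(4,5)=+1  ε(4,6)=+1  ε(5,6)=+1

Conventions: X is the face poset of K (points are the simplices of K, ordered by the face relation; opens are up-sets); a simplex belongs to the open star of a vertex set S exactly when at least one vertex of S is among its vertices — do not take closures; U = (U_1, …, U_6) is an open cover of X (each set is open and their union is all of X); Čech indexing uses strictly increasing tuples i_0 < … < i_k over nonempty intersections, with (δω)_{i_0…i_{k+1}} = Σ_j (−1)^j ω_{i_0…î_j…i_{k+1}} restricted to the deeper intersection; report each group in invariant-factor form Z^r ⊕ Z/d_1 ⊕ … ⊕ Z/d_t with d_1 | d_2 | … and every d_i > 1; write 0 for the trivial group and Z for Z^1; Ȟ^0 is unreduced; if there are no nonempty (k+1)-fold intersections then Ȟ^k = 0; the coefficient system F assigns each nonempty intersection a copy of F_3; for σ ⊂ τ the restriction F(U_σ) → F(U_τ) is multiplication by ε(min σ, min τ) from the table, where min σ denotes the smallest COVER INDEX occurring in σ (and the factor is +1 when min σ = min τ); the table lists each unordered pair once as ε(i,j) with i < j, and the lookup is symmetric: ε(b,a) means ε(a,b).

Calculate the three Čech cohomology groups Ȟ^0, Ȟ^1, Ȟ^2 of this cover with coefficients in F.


intersection data:
  U1={{x3},{x1,x3},{x2,x3},{x3,x5},{x1,x2,x3}} U2={{x4},{x4,x5},{x4,x6},{x4,x5,x6}} U3={{x6},{x4,x6},{x5,x6},{x4,x5,x6}} U4={{x1},{x1,x2},{x1,x3},{x1,x5},{x1,x2,x3}} U5={{x5},{x1,x5},{x3,x5},{x4,x5},{x5,x6},{x4,x5,x6}} U6={{x2},{x1,x2},{x2,x3},{x1,x2,x3}}
  U14={{x1,x3},{x1,x2,x3}} U15={{x3,x5}} U16={{x2,x3},{x1,x2,x3}} U23={{x4,x6},{x4,x5,x6}} U25={{x4,x5},{x4,x5,x6}} U35={{x5,x6},{x4,x5,x6}} U45={{x1,x5}} U46={{x1,x2},{x1,x2,x3}}
  U146={{x1,x2,x3}} U235={{x4,x5,x6}}
C dims 6,8,2; δ0: rk_F3 5; δ1: rk_F3 2
Ȟ^0 = (6 − 5) − 0 = 1, so Ȟ^0 ≅ Z/3
Ȟ^1 = (8 − 2) − 5 = 1, so Ȟ^1 ≅ Z/3
Ȟ^2 = (2 − 0) − 2 = 0, so Ȟ^2 ≅ 0

Ȟ^0(U;F) ≅ Z/3; Ȟ^1(U;F) ≅ Z/3; Ȟ^2(U;F) ≅ 0


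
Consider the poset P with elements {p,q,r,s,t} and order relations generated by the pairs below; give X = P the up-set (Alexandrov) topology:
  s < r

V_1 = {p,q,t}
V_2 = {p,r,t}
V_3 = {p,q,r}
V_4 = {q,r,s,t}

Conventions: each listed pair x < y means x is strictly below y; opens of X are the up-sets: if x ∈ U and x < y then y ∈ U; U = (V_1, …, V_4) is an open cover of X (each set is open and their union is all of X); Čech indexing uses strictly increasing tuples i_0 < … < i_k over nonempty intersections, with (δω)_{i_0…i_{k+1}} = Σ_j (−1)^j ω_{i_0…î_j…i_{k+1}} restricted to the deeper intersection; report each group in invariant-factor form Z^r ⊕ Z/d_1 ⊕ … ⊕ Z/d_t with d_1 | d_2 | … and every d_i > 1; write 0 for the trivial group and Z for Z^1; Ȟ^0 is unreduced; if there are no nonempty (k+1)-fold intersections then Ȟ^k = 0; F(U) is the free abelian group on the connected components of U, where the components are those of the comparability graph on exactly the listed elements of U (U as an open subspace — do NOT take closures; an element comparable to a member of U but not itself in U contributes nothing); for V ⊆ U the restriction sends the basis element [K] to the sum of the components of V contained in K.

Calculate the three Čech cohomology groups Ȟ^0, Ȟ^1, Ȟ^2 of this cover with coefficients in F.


Ȟ^0(U;F) ≅ Z^4,  Ȟ^1(U;F) ≅ 0,  Ȟ^2(U;F) ≅ 0

cover nerve:
  V12={p,t} V13={p,q} V14={q,t} V23={p,r} V24={r,t} V34={q,r}
  V123={p} V124={t} V134={q} V234={r}
components per intersection:
  V1: {p} {q} {t}
  V2: {p} {r} {t}
  V3: {p} {q} {r}
  V4: {q} {r,s} {t}
  V12: {p} {t}
  V13: {p} {q}
  V14: {q} {t}
  V23: {p} {r}
  V24: {r} {t}
  V34: {q} {r}
  V123: {p}
  V124: {t}
  V134: {q}
  V234: {r}
C dims 12,12,4; δ0: rk 8, SNF 1^8; δ1: rk 4, SNF 1^4
Ȟ^0: (12−8)−0=4 ⇒ Z^4
Ȟ^1: (12−4)−8=0 ⇒ 0
Ȟ^2: (4−0)−4=0 ⇒ 0
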